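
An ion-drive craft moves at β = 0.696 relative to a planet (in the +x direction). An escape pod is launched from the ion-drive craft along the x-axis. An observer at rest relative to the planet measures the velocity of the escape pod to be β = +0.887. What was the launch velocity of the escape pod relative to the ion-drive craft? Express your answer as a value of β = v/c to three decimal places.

β = +0.499

Invert the composition law: u' = (u − v)/(1 − uv/c²).
u' = (0.887 − 0.696) / (1 − (0.887)(0.696)) = 0.1910/0.3826 = 0.4992.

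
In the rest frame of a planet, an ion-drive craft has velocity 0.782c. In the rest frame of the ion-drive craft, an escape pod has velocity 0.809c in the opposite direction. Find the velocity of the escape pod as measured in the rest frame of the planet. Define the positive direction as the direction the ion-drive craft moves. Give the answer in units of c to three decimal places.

-0.073c

With v = 0.782 and u' = -0.809 (in units of c),
u = (u' + v)/(1 + u'v/c²):
u = (-0.809 + 0.782) / (1 + (-0.809)·0.782) = -0.0270/0.3674 = -0.0735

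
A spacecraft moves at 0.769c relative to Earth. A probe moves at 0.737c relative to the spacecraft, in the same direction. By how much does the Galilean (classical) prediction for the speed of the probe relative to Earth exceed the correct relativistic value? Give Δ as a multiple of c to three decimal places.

Galilean: u_cl = 0.737 + 0.769 = 1.5060.
Relativistic: u_rel = (0.737 + 0.769) / (1 + 0.737·0.769) = 1.5060/1.5668 = 0.9612.
Δ = 1.5060 − 0.9612 = 0.5448.
(The classical prediction exceeds c; the relativistic result does not.)

Δ = 0.545c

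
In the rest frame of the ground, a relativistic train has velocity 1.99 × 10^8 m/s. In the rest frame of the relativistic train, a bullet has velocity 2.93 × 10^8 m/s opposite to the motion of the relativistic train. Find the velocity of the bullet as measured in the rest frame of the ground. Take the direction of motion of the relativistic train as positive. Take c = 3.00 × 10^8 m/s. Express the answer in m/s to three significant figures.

-2.67 × 10^8 m/s

In units of c (dividing by 3.00 × 10^8 m/s): v = 0.663, u' = -0.977.
u = (u' + v)/(1 + u'v/c²):
u = (-0.977 + 0.663) / (1 + (-0.977)·0.663) = -0.3133/0.3521 = -0.8898
Converting back: u = -0.8898 × 3.00 × 10^8 m/s.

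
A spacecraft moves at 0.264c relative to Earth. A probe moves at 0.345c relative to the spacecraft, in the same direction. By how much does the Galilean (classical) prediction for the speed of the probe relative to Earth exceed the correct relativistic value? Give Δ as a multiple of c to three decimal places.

Galilean: u_cl = 0.345 + 0.264 = 0.6090.
Relativistic: u_rel = (0.345 + 0.264) / (1 + 0.345·0.264) = 0.6090/1.0911 = 0.5582.
Δ = 0.6090 − 0.5582 = 0.0508.

Δ = 0.051c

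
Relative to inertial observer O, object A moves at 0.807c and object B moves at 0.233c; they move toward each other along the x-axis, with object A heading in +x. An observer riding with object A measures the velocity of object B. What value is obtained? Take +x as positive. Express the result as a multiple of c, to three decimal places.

-0.875c

β_A = 0.807, β_B = -0.233.
Transform to A's frame with the inverse velocity-addition law: u' = (u − v)/(1 − uv/c²), taking u = β_B and v = β_A.
u' = (-0.233 − 0.807) / (1 − (0.807)(-0.233)) = -1.0400/1.1880 = -0.8754.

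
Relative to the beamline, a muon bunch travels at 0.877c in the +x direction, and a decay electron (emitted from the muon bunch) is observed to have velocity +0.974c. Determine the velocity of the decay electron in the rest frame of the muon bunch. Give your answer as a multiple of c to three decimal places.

+0.665c

Invert the composition law: u' = (u − v)/(1 − uv/c²).
u' = (0.974 − 0.877) / (1 − (0.974)(0.877)) = 0.0970/0.1458 = 0.6653.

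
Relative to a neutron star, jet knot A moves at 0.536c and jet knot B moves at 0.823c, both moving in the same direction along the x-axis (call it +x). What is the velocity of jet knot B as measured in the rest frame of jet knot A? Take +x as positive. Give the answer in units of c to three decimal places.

+0.514c

β_A = 0.536, β_B = 0.823.
Transform to A's frame with the inverse velocity-addition law: u' = (u − v)/(1 − uv/c²), taking u = β_B and v = β_A.
u' = (0.823 − 0.536) / (1 − (0.536)(0.823)) = 0.2870/0.5589 = 0.5135.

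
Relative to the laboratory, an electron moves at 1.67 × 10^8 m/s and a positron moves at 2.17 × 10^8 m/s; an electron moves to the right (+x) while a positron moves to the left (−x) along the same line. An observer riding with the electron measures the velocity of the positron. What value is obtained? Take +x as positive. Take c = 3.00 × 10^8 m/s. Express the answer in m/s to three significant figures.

-2.74 × 10^8 m/s

β_A = 0.557, β_B = -0.723 (dividing each by c = 3.00 × 10^8 m/s).
Transform to A's frame with the inverse velocity-addition law: u' = (u − v)/(1 − uv/c²), taking u = β_B and v = β_A.
u' = (-0.723 − 0.557) / (1 − (0.557)(-0.723)) = -1.2800/1.4027 = -0.9126.
u' = -0.9126 × 3.00 × 10^8 m/s.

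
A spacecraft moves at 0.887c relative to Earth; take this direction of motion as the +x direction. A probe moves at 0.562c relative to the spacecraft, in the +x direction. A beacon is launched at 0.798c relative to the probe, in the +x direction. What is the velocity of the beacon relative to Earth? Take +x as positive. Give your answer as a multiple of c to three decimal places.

0.996c

Apply u = (u' + v)/(1 + u'v/c²) successively, working outward toward Earth.
Start: velocity of the spacecraft relative to Earth = 0.8870c.
Compose with the probe (u' = 0.562 in the spacecraft frame): u_1 = (0.562 + 0.887) / (1 + 0.562·0.887) = 1.4490/1.4985 = 0.9670.
Compose with the beacon (u' = 0.798 in the probe frame): u_2 = (0.798 + 0.967) / (1 + 0.798·0.967) = 1.7650/1.7716 = 0.9962.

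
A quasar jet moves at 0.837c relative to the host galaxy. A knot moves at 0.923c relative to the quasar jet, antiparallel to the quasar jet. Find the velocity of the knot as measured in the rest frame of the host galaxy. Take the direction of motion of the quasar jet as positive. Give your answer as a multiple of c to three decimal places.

-0.378c

With v = 0.837 and u' = -0.923 (in units of c),
u = (u' + v)/(1 + u'v/c²):
u = (-0.923 + 0.837) / (1 + (-0.923)·0.837) = -0.0860/0.2274 = -0.3781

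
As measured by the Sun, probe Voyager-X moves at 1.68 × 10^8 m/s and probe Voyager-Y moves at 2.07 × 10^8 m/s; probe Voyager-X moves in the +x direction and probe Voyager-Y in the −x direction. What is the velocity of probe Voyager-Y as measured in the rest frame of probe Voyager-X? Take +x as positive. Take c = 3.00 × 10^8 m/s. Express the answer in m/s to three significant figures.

-2.70 × 10^8 m/s

β_A = 0.560, β_B = -0.690 (dividing each by c = 3.00 × 10^8 m/s).
Transform to A's frame with the inverse velocity-addition law: u' = (u − v)/(1 − uv/c²), taking u = β_B and v = β_A.
u' = (-0.690 − 0.560) / (1 − (0.560)(-0.690)) = -1.2500/1.3864 = -0.9016.
u' = -0.9016 × 3.00 × 10^8 m/s.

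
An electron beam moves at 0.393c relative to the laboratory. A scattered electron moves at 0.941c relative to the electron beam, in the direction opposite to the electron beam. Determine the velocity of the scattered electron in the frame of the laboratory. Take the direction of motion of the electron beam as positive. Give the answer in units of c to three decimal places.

-0.870c

With v = 0.393 and u' = -0.941 (in units of c),
u = (u' + v)/(1 + u'v/c²):
u = (-0.941 + 0.393) / (1 + (-0.941)·0.393) = -0.5480/0.6302 = -0.8696
(Galilean addition would give -0.548c.)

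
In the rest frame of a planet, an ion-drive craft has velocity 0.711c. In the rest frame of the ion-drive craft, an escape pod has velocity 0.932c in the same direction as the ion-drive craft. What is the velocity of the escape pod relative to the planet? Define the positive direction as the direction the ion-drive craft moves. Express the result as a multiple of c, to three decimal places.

With v = 0.711 and u' = 0.932 (in units of c),
u = (u' + v)/(1 + u'v/c²):
u = (0.932 + 0.711) / (1 + 0.932·0.711) = 1.6430/1.6627 = 0.9882
(Galilean addition would give +1.643c, exceeding c.)

0.988c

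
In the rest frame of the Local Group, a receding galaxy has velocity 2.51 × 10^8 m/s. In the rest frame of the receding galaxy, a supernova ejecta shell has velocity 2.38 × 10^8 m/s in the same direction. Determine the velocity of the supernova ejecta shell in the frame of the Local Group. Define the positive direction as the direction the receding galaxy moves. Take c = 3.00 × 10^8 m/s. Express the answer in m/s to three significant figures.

In units of c (dividing by 3.00 × 10^8 m/s): v = 0.837, u' = 0.793.
u = (u' + v)/(1 + u'v/c²):
u = (0.793 + 0.837) / (1 + 0.793·0.837) = 1.6300/1.6638 = 0.9797
Converting back: u = 0.9797 × 3.00 × 10^8 m/s.

2.94 × 10^8 m/s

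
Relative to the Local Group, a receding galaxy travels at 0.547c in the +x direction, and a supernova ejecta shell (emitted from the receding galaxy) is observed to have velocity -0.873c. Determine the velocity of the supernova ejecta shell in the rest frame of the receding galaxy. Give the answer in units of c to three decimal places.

Invert the composition law: u' = (u − v)/(1 − uv/c²).
u' = (-0.873 − 0.547) / (1 − (-0.873)(0.547)) = -1.4200/1.4775 = -0.9611.

-0.961c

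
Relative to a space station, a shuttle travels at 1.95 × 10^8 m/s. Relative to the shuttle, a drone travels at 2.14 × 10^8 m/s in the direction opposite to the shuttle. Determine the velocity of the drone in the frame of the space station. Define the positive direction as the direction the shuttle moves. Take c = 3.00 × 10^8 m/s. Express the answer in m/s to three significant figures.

-3.54 × 10^7 m/s

In units of c (dividing by 3.00 × 10^8 m/s): v = 0.650, u' = -0.713.
u = (u' + v)/(1 + u'v/c²):
u = (-0.713 + 0.650) / (1 + (-0.713)·0.650) = -0.0633/0.5363 = -0.1181
(Galilean addition would give -0.063c.)
Converting back: u = -0.1181 × 3.00 × 10^8 m/s.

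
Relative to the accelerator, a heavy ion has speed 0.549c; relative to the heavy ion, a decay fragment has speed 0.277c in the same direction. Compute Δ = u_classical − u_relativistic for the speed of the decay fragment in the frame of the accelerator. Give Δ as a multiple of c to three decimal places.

Δ = 0.109c

Galilean: u_cl = 0.277 + 0.549 = 0.8260.
Relativistic: u_rel = (0.277 + 0.549) / (1 + 0.277·0.549) = 0.8260/1.1521 = 0.7170.
Δ = 0.8260 − 0.7170 = 0.1090.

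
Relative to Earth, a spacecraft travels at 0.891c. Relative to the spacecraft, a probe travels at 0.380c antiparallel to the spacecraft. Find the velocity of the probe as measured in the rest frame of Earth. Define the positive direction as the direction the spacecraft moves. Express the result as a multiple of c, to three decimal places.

+0.773c

With v = 0.891 and u' = -0.380 (in units of c),
u = (u' + v)/(1 + u'v/c²):
u = (-0.380 + 0.891) / (1 + (-0.380)·0.891) = 0.5110/0.6614 = 0.7726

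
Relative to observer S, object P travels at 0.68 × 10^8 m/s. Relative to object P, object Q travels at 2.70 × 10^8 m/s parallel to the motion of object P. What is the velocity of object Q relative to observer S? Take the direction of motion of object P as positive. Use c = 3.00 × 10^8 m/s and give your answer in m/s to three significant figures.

2.81 × 10^8 m/s

In units of c (dividing by 3.00 × 10^8 m/s): v = 0.227, u' = 0.900.
u = (u' + v)/(1 + u'v/c²):
u = (0.900 + 0.227) / (1 + 0.900·0.227) = 1.1267/1.2040 = 0.9358
Converting back: u = 0.9358 × 3.00 × 10^8 m/s.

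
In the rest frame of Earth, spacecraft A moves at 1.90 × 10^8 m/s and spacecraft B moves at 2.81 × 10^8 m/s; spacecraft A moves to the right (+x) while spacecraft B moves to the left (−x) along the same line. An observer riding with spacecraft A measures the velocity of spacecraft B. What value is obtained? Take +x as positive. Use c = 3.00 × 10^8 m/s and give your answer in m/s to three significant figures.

-2.96 × 10^8 m/s

β_A = 0.633, β_B = -0.937 (dividing each by c = 3.00 × 10^8 m/s).
Transform to A's frame with the inverse velocity-addition law: u' = (u − v)/(1 − uv/c²), taking u = β_B and v = β_A.
u' = (-0.937 − 0.633) / (1 − (0.633)(-0.937)) = -1.5700/1.5932 = -0.9854.
u' = -0.9854 × 3.00 × 10^8 m/s.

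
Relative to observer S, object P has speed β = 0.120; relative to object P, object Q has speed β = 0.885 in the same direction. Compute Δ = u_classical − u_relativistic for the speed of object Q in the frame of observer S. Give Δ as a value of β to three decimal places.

Δ = 0.096

Galilean: u_cl = 0.885 + 0.120 = 1.0050.
Relativistic: u_rel = (0.885 + 0.120) / (1 + 0.885·0.120) = 1.0050/1.1062 = 0.9085.
Δ = 1.0050 − 0.9085 = 0.0965.
(The classical prediction exceeds c; the relativistic result does not.)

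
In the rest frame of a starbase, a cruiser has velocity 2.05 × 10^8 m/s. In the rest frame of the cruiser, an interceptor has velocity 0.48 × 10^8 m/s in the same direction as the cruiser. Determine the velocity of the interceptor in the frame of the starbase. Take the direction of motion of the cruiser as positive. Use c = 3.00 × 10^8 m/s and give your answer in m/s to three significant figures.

In units of c (dividing by 3.00 × 10^8 m/s): v = 0.683, u' = 0.160.
u = (u' + v)/(1 + u'v/c²):
u = (0.160 + 0.683) / (1 + 0.160·0.683) = 0.8433/1.1093 = 0.7602
(Galilean addition would give +0.843c.)
Converting back: u = 0.7602 × 3.00 × 10^8 m/s.

2.28 × 10^8 m/s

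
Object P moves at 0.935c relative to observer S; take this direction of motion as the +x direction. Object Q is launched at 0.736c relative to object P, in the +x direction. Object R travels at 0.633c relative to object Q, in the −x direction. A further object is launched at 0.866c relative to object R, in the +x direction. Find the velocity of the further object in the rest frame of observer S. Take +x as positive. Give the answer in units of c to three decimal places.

Apply u = (u' + v)/(1 + u'v/c²) successively, working outward toward observer S.
Start: velocity of object P relative to observer S = 0.9350c.
Compose with object Q (u' = 0.736 in object P frame): u_1 = (0.736 + 0.935) / (1 + 0.736·0.935) = 1.6710/1.6882 = 0.9898.
Compose with object R (u' = -0.633 in object Q frame): u_2 = (-0.633 + 0.990) / (1 + (-0.633)·0.990) = 0.3568/0.3734 = 0.9555.
Compose with the further object (u' = 0.866 in object R frame): u_3 = (0.866 + 0.956) / (1 + 0.866·0.956) = 1.8215/1.8275 = 0.9967.

+0.997c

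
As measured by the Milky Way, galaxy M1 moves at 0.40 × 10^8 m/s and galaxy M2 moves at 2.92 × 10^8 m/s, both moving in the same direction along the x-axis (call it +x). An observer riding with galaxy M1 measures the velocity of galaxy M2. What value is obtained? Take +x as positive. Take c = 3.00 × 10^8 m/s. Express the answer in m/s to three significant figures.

+2.90 × 10^8 m/s

β_A = 0.133, β_B = 0.973 (dividing each by c = 3.00 × 10^8 m/s).
Transform to A's frame with the inverse velocity-addition law: u' = (u − v)/(1 − uv/c²), taking u = β_B and v = β_A.
u' = (0.973 − 0.133) / (1 − (0.133)(0.973)) = 0.8400/0.8702 = 0.9653.
u' = 0.9653 × 3.00 × 10^8 m/s.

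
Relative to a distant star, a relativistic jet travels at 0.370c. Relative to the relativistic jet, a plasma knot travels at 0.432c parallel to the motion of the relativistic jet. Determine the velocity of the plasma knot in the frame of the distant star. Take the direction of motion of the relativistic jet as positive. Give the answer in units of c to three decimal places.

0.691c

With v = 0.370 and u' = 0.432 (in units of c),
u = (u' + v)/(1 + u'v/c²):
u = (0.432 + 0.370) / (1 + 0.432·0.370) = 0.8020/1.1598 = 0.6915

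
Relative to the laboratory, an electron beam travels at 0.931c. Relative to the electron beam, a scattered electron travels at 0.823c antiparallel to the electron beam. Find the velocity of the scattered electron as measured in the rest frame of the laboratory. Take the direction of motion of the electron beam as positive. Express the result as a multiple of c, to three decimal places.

+0.462c

With v = 0.931 and u' = -0.823 (in units of c),
u = (u' + v)/(1 + u'v/c²):
u = (-0.823 + 0.931) / (1 + (-0.823)·0.931) = 0.1080/0.2338 = 0.4620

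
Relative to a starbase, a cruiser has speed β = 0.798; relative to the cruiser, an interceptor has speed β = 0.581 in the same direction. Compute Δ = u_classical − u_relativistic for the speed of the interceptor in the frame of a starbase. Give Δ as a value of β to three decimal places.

Δ = 0.437

Galilean: u_cl = 0.581 + 0.798 = 1.3790.
Relativistic: u_rel = (0.581 + 0.798) / (1 + 0.581·0.798) = 1.3790/1.4636 = 0.9422.
Δ = 1.3790 − 0.9422 = 0.4368.
(The classical prediction exceeds c; the relativistic result does not.)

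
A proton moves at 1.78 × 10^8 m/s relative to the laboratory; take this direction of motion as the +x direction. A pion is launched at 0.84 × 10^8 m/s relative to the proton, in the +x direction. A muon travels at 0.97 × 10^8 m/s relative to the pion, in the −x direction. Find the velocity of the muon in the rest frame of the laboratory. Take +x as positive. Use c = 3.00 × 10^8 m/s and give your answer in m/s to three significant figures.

+1.68 × 10^8 m/s

Apply u = (u' + v)/(1 + u'v/c²) successively, working outward toward the laboratory.
(Dividing each given speed by c = 3.00 × 10^8 m/s to work in units of c.)
Start: velocity of the proton relative to the laboratory = 0.5933c.
Compose with the pion (u' = 0.280 in the proton frame): u_1 = (0.280 + 0.593) / (1 + 0.280·0.593) = 0.8733/1.1661 = 0.7489.
Compose with the muon (u' = -0.323 in the pion frame): u_2 = (-0.323 + 0.749) / (1 + (-0.323)·0.749) = 0.4256/0.7579 = 0.5616.
So u = 0.5616 × 3.00 × 10^8 m/s.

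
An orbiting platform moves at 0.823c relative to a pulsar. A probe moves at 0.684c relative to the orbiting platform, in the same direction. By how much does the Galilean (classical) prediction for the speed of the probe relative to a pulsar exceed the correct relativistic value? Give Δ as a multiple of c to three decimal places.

Δ = 0.543c

Galilean: u_cl = 0.684 + 0.823 = 1.5070.
Relativistic: u_rel = (0.684 + 0.823) / (1 + 0.684·0.823) = 1.5070/1.5629 = 0.9642.
Δ = 1.5070 − 0.9642 = 0.5428.
(The classical prediction exceeds c; the relativistic result does not.)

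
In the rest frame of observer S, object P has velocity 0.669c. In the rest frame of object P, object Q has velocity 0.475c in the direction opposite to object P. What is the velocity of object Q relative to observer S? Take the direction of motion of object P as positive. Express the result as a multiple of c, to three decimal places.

With v = 0.669 and u' = -0.475 (in units of c),
u = (u' + v)/(1 + u'v/c²):
u = (-0.475 + 0.669) / (1 + (-0.475)·0.669) = 0.1940/0.6822 = 0.2844
(Galilean addition would give +0.194c.)

+0.284c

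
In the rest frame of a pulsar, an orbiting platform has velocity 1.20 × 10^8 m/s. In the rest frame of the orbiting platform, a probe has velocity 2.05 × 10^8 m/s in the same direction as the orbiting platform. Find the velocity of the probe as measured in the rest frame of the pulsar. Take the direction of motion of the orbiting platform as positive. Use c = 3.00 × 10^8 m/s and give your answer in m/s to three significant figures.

In units of c (dividing by 3.00 × 10^8 m/s): v = 0.400, u' = 0.683.
u = (u' + v)/(1 + u'v/c²):
u = (0.683 + 0.400) / (1 + 0.683·0.400) = 1.0833/1.2733 = 0.8508
Converting back: u = 0.8508 × 3.00 × 10^8 m/s.

2.55 × 10^8 m/s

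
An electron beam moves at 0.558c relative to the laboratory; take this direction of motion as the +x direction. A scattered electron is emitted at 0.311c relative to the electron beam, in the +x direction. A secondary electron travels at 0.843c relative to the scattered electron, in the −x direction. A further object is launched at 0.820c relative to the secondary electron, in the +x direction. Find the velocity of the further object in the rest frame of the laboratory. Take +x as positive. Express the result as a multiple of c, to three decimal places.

Apply u = (u' + v)/(1 + u'v/c²) successively, working outward toward the laboratory.
Start: velocity of the electron beam relative to the laboratory = 0.5580c.
Compose with the scattered electron (u' = 0.311 in the electron beam frame): u_1 = (0.311 + 0.558) / (1 + 0.311·0.558) = 0.8690/1.1735 = 0.7405.
Compose with the secondary electron (u' = -0.843 in the scattered electron frame): u_2 = (-0.843 + 0.740) / (1 + (-0.843)·0.740) = -0.1025/0.3758 = -0.2728.
Compose with the further object (u' = 0.820 in the secondary electron frame): u_3 = (0.820 + (-0.273)) / (1 + 0.820·(-0.273)) = 0.5472/0.7763 = 0.7049.

+0.705c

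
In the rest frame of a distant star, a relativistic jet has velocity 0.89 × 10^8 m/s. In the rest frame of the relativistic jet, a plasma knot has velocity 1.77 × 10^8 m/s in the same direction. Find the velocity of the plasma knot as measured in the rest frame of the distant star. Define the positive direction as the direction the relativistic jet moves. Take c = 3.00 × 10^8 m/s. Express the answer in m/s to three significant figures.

In units of c (dividing by 3.00 × 10^8 m/s): v = 0.297, u' = 0.590.
u = (u' + v)/(1 + u'v/c²):
u = (0.590 + 0.297) / (1 + 0.590·0.297) = 0.8867/1.1750 = 0.7546
Converting back: u = 0.7546 × 3.00 × 10^8 m/s.

2.26 × 10^8 m/s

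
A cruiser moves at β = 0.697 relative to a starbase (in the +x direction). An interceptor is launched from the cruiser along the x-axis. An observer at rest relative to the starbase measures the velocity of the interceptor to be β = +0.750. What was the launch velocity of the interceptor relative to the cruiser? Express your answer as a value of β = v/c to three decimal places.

Invert the composition law: u' = (u − v)/(1 − uv/c²).
u' = (0.750 − 0.697) / (1 − (0.750)(0.697)) = 0.0530/0.4773 = 0.1111.

β = +0.111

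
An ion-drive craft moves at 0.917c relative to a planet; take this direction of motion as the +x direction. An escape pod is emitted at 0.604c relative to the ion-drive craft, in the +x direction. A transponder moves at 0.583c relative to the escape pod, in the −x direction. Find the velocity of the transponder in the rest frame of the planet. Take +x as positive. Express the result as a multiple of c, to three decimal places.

+0.922c

Apply u = (u' + v)/(1 + u'v/c²) successively, working outward toward the planet.
Start: velocity of the ion-drive craft relative to the planet = 0.9170c.
Compose with the escape pod (u' = 0.604 in the ion-drive craft frame): u_1 = (0.604 + 0.917) / (1 + 0.604·0.917) = 1.5210/1.5539 = 0.9788.
Compose with the transponder (u' = -0.583 in the escape pod frame): u_2 = (-0.583 + 0.979) / (1 + (-0.583)·0.979) = 0.3958/0.4293 = 0.9220.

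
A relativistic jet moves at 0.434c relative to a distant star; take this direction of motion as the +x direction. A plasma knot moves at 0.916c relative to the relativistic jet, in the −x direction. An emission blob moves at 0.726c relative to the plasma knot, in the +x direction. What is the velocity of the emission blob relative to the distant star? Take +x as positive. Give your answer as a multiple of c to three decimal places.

Apply u = (u' + v)/(1 + u'v/c²) successively, working outward toward the distant star.
Start: velocity of the relativistic jet relative to the distant star = 0.4340c.
Compose with the plasma knot (u' = -0.916 in the relativistic jet frame): u_1 = (-0.916 + 0.434) / (1 + (-0.916)·0.434) = -0.4820/0.6025 = -0.8001.
Compose with the emission blob (u' = 0.726 in the plasma knot frame): u_2 = (0.726 + (-0.800)) / (1 + 0.726·(-0.800)) = -0.0741/0.4192 = -0.1767.

-0.177c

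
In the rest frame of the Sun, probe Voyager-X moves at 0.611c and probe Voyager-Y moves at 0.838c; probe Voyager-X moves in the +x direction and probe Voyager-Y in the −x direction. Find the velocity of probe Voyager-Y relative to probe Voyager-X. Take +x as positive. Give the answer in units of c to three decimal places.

β_A = 0.611, β_B = -0.838.
Transform to A's frame with the inverse velocity-addition law: u' = (u − v)/(1 − uv/c²), taking u = β_B and v = β_A.
u' = (-0.838 − 0.611) / (1 − (0.611)(-0.838)) = -1.4490/1.5120 = -0.9583.

-0.958c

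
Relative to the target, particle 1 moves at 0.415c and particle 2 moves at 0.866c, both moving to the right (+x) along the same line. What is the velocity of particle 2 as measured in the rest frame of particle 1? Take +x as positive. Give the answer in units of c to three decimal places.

β_A = 0.415, β_B = 0.866.
Transform to A's frame with the inverse velocity-addition law: u' = (u − v)/(1 − uv/c²), taking u = β_B and v = β_A.
u' = (0.866 − 0.415) / (1 − (0.415)(0.866)) = 0.4510/0.6406 = 0.7040.

+0.704c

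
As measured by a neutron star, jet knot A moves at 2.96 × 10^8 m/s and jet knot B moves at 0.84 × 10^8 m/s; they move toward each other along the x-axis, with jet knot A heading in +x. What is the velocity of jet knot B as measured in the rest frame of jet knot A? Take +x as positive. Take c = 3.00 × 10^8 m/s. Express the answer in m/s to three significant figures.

β_A = 0.987, β_B = -0.280 (dividing each by c = 3.00 × 10^8 m/s).
Transform to A's frame with the inverse velocity-addition law: u' = (u − v)/(1 − uv/c²), taking u = β_B and v = β_A.
u' = (-0.280 − 0.987) / (1 − (0.987)(-0.280)) = -1.2667/1.2763 = -0.9925.
u' = -0.9925 × 3.00 × 10^8 m/s.

-2.98 × 10^8 m/s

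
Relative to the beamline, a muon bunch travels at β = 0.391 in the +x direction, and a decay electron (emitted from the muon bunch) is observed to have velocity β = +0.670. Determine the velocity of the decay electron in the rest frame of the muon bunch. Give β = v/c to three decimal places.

β = +0.378

Invert the composition law: u' = (u − v)/(1 − uv/c²).
u' = (0.670 − 0.391) / (1 − (0.670)(0.391)) = 0.2790/0.7380 = 0.3780.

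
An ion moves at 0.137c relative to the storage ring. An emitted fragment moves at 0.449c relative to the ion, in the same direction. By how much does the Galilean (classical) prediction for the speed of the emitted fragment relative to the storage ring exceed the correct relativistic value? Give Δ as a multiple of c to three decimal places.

Galilean: u_cl = 0.449 + 0.137 = 0.5860.
Relativistic: u_rel = (0.449 + 0.137) / (1 + 0.449·0.137) = 0.5860/1.0615 = 0.5520.
Δ = 0.5860 − 0.5520 = 0.0340.

Δ = 0.034c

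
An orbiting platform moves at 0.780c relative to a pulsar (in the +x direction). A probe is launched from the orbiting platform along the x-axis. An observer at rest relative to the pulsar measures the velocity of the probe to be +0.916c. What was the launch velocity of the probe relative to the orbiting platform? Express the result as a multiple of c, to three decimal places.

+0.476c

Invert the composition law: u' = (u − v)/(1 − uv/c²).
u' = (0.916 − 0.780) / (1 − (0.916)(0.780)) = 0.1360/0.2855 = 0.4763.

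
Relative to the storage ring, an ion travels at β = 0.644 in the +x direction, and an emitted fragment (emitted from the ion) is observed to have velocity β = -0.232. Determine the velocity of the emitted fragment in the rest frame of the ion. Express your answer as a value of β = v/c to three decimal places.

Invert the composition law: u' = (u − v)/(1 − uv/c²).
u' = (-0.232 − 0.644) / (1 − (-0.232)(0.644)) = -0.8760/1.1494 = -0.7621.

β = -0.762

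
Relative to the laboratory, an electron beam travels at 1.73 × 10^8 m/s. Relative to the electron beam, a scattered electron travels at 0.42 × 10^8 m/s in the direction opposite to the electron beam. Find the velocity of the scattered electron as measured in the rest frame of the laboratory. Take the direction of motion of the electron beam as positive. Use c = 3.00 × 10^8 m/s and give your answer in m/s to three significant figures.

In units of c (dividing by 3.00 × 10^8 m/s): v = 0.577, u' = -0.140.
u = (u' + v)/(1 + u'v/c²):
u = (-0.140 + 0.577) / (1 + (-0.140)·0.577) = 0.4367/0.9193 = 0.4750
(Galilean addition would give +0.437c.)
Converting back: u = 0.4750 × 3.00 × 10^8 m/s.

+1.43 × 10^8 m/s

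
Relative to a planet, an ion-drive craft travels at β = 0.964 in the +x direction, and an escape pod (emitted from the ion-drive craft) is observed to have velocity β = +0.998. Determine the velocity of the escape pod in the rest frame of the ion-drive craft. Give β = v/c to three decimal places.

Invert the composition law: u' = (u − v)/(1 − uv/c²).
u' = (0.998 − 0.964) / (1 − (0.998)(0.964)) = 0.0340/0.0379 = 0.8964.

β = +0.896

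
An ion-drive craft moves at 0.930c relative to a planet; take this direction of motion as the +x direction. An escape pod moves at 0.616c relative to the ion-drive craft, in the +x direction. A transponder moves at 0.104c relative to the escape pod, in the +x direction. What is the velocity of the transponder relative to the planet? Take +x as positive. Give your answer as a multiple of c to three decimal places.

Apply u = (u' + v)/(1 + u'v/c²) successively, working outward toward the planet.
Start: velocity of the ion-drive craft relative to the planet = 0.9300c.
Compose with the escape pod (u' = 0.616 in the ion-drive craft frame): u_1 = (0.616 + 0.930) / (1 + 0.616·0.930) = 1.5460/1.5729 = 0.9829.
Compose with the transponder (u' = 0.104 in the escape pod frame): u_2 = (0.104 + 0.983) / (1 + 0.104·0.983) = 1.0869/1.1022 = 0.9861.

0.986c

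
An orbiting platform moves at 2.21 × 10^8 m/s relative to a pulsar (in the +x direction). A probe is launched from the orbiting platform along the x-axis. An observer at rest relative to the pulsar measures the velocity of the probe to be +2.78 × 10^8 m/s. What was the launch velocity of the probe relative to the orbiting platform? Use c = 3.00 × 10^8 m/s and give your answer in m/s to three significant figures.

+1.80 × 10^8 m/s

v = 0.737c, u = 0.927c.
Invert the composition law: u' = (u − v)/(1 − uv/c²).
u' = (0.927 − 0.737) / (1 − (0.927)(0.737)) = 0.1900/0.3174 = 0.5987.
u' = 0.5987 × 3.00 × 10^8 m/s.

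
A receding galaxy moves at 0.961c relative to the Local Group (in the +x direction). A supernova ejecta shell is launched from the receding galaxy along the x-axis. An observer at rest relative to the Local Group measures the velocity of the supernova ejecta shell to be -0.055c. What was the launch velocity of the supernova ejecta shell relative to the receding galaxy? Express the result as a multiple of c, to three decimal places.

Invert the composition law: u' = (u − v)/(1 − uv/c²).
u' = (-0.055 − 0.961) / (1 − (-0.055)(0.961)) = -1.0160/1.0529 = -0.9650.

-0.965c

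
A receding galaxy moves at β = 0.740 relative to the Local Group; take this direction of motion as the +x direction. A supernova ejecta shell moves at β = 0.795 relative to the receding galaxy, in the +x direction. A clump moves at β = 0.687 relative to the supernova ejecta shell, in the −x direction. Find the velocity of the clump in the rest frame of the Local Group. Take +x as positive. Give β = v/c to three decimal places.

Apply u = (u' + v)/(1 + u'v/c²) successively, working outward toward the Local Group.
Start: velocity of the receding galaxy relative to the Local Group = 0.7400c.
Compose with the supernova ejecta shell (u' = 0.795 in the receding galaxy frame): u_1 = (0.795 + 0.740) / (1 + 0.795·0.740) = 1.5350/1.5883 = 0.9664.
Compose with the clump (u' = -0.687 in the supernova ejecta shell frame): u_2 = (-0.687 + 0.966) / (1 + (-0.687)·0.966) = 0.2794/0.3361 = 0.8315.

β = +0.832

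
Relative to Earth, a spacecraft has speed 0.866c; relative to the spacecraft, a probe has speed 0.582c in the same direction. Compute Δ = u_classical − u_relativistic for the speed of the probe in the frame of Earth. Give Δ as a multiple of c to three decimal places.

Δ = 0.485c

Galilean: u_cl = 0.582 + 0.866 = 1.4480.
Relativistic: u_rel = (0.582 + 0.866) / (1 + 0.582·0.866) = 1.4480/1.5040 = 0.9628.
Δ = 1.4480 − 0.9628 = 0.4852.
(The classical prediction exceeds c; the relativistic result does not.)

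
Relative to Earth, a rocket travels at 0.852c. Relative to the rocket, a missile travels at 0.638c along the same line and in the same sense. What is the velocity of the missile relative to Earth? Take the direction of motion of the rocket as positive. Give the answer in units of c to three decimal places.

With v = 0.852 and u' = 0.638 (in units of c),
u = (u' + v)/(1 + u'v/c²):
u = (0.638 + 0.852) / (1 + 0.638·0.852) = 1.4900/1.5436 = 0.9653

0.965c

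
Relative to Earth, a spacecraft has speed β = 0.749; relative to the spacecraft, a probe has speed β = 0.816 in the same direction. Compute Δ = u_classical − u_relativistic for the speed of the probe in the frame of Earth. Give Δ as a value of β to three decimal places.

Δ = 0.594

Galilean: u_cl = 0.816 + 0.749 = 1.5650.
Relativistic: u_rel = (0.816 + 0.749) / (1 + 0.816·0.749) = 1.5650/1.6112 = 0.9713.
Δ = 1.5650 − 0.9713 = 0.5937.
(The classical prediction exceeds c; the relativistic result does not.)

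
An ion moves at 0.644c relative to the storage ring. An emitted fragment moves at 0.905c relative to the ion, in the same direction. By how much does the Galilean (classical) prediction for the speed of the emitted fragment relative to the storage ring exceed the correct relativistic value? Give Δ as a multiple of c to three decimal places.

Galilean: u_cl = 0.905 + 0.644 = 1.5490.
Relativistic: u_rel = (0.905 + 0.644) / (1 + 0.905·0.644) = 1.5490/1.5828 = 0.9786.
Δ = 1.5490 − 0.9786 = 0.5704.
(The classical prediction exceeds c; the relativistic result does not.)

Δ = 0.570c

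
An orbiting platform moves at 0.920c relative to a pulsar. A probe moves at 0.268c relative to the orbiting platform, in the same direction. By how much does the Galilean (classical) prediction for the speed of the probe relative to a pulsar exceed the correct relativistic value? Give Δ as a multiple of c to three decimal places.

Galilean: u_cl = 0.268 + 0.920 = 1.1880.
Relativistic: u_rel = (0.268 + 0.920) / (1 + 0.268·0.920) = 1.1880/1.2466 = 0.9530.
Δ = 1.1880 − 0.9530 = 0.2350.
(The classical prediction exceeds c; the relativistic result does not.)

Δ = 0.235c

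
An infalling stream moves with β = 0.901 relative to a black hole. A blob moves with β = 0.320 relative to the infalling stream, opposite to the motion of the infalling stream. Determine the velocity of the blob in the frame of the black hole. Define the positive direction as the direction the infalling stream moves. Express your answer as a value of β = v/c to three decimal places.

β = +0.816

With v = 0.901 and u' = -0.320 (in units of c),
u = (u' + v)/(1 + u'v/c²):
u = (-0.320 + 0.901) / (1 + (-0.320)·0.901) = 0.5810/0.7117 = 0.8164
(Galilean addition would give +0.581c.)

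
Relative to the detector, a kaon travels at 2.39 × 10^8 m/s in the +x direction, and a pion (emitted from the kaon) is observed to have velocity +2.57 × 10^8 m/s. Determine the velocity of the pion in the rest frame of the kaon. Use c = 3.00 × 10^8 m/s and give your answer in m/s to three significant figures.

+5.67 × 10^7 m/s

v = 0.797c, u = 0.857c.
Invert the composition law: u' = (u − v)/(1 − uv/c²).
u' = (0.857 − 0.797) / (1 − (0.857)(0.797)) = 0.0600/0.3175 = 0.1890.
u' = 0.1890 × 3.00 × 10^8 m/s.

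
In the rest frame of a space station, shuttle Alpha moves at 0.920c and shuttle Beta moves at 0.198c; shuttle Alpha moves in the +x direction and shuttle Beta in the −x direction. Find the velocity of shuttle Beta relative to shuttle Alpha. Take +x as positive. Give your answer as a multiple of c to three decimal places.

-0.946c

β_A = 0.920, β_B = -0.198.
Transform to A's frame with the inverse velocity-addition law: u' = (u − v)/(1 − uv/c²), taking u = β_B and v = β_A.
u' = (-0.198 − 0.920) / (1 − (0.920)(-0.198)) = -1.1180/1.1822 = -0.9457.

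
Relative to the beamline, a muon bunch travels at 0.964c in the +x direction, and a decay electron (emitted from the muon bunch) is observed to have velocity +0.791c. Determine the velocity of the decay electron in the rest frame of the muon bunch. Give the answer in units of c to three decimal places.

Invert the composition law: u' = (u − v)/(1 − uv/c²).
u' = (0.791 − 0.964) / (1 − (0.791)(0.964)) = -0.1730/0.2375 = -0.7285.

-0.728c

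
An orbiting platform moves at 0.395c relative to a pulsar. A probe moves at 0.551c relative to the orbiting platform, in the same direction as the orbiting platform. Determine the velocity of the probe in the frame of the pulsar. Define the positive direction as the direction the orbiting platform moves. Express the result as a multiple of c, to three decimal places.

With v = 0.395 and u' = 0.551 (in units of c),
u = (u' + v)/(1 + u'v/c²):
u = (0.551 + 0.395) / (1 + 0.551·0.395) = 0.9460/1.2176 = 0.7769
(Galilean addition would give +0.946c.)

0.777c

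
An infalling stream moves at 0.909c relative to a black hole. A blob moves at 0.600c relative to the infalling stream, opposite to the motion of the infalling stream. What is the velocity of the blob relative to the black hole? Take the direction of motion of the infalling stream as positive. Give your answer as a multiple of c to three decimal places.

+0.680c

With v = 0.909 and u' = -0.600 (in units of c),
u = (u' + v)/(1 + u'v/c²):
u = (-0.600 + 0.909) / (1 + (-0.600)·0.909) = 0.3090/0.4546 = 0.6797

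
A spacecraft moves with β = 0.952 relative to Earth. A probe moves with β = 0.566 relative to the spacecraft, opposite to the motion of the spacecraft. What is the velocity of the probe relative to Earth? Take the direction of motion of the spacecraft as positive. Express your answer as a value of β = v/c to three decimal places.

With v = 0.952 and u' = -0.566 (in units of c),
u = (u' + v)/(1 + u'v/c²):
u = (-0.566 + 0.952) / (1 + (-0.566)·0.952) = 0.3860/0.4612 = 0.8370

β = +0.837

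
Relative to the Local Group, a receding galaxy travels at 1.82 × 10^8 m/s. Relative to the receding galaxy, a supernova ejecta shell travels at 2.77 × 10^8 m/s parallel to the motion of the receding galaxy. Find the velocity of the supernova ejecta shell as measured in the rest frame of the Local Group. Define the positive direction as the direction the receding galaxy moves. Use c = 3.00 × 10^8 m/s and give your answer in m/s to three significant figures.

2.94 × 10^8 m/s

In units of c (dividing by 3.00 × 10^8 m/s): v = 0.607, u' = 0.923.
u = (u' + v)/(1 + u'v/c²):
u = (0.923 + 0.607) / (1 + 0.923·0.607) = 1.5300/1.5602 = 0.9807
(Galilean addition would give +1.530c, exceeding c.)
Converting back: u = 0.9807 × 3.00 × 10^8 m/s.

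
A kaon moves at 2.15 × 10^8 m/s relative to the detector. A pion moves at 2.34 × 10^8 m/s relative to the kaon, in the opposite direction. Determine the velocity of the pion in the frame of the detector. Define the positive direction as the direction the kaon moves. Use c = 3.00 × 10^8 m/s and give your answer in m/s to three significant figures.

In units of c (dividing by 3.00 × 10^8 m/s): v = 0.717, u' = -0.780.
u = (u' + v)/(1 + u'v/c²):
u = (-0.780 + 0.717) / (1 + (-0.780)·0.717) = -0.0633/0.4410 = -0.1436
(Galilean addition would give -0.063c.)
Converting back: u = -0.1436 × 3.00 × 10^8 m/s.

-4.31 × 10^7 m/s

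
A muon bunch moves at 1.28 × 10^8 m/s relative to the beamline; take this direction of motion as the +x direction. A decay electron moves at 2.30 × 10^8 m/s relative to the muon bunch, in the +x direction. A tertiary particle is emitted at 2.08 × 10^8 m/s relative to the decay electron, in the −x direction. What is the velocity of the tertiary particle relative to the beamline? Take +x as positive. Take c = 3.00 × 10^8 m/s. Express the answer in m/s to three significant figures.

Apply u = (u' + v)/(1 + u'v/c²) successively, working outward toward the beamline.
(Dividing each given speed by c = 3.00 × 10^8 m/s to work in units of c.)
Start: velocity of the muon bunch relative to the beamline = 0.4267c.
Compose with the decay electron (u' = 0.767 in the muon bunch frame): u_1 = (0.767 + 0.427) / (1 + 0.767·0.427) = 1.1933/1.3271 = 0.8992.
Compose with the tertiary particle (u' = -0.693 in the decay electron frame): u_2 = (-0.693 + 0.899) / (1 + (-0.693)·0.899) = 0.2059/0.3766 = 0.5467.
So u = 0.5467 × 3.00 × 10^8 m/s.

+1.64 × 10^8 m/s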